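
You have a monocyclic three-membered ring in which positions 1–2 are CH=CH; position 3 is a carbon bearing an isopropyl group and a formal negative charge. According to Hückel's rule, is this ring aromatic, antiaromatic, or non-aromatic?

Antiaromatic

Check conjugation: the double-bond atoms are sp², each contributing one p electron; the carbanion's lone pair occupies the p orbital — every position has a p orbital, so the cyclic π system is continuous.
π-electron count: 1 × 2 = 2 from the double-bond unit + 2 from the C(isopropyl)(-) atom = 4.
With 4 = 4·1 π electrons, Hückel's rule classifies the planar ring as antiaromatic.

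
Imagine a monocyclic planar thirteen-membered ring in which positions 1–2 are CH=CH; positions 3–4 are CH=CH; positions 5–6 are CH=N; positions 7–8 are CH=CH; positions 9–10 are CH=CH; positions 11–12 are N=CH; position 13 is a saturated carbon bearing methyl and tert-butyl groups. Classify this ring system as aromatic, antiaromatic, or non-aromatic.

The C(methyl)(tert-butyl) carbon is saturated: that saturated carbon is sp³ and has no p orbital in the ring π system. Conjugation is not continuous around the ring.
Without a continuous loop of overlapping p orbitals the Hückel electron count never comes into play.

Non-aromatic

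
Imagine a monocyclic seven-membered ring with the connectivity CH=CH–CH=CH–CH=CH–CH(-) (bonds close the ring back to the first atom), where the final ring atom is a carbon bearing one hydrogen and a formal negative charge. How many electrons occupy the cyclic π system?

All ring atoms are sp² and supply a p orbital to the ring (every atom in a ring double bond is sp² and brings one electron to the p orbital; the carbanion's lone pair occupies the p orbital); the conjugation is uninterrupted.
Adding the contributions, 3 × 2 = 6 from the double-bond units + 2 from the CH(-) atom = 8.
(The species described is the cycloheptatrienyl anion.)

8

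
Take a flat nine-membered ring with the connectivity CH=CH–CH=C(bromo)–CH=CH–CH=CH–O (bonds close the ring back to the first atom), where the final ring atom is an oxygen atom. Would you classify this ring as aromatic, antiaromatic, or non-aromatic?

All ring atoms are sp² and supply a p orbital to the ring (the double-bond atoms are sp², each contributing one p electron; the oxygen donates one lone pair from its p orbital); the conjugation is uninterrupted.
π-electron count: 4 × 2 = 8 from the double-bond units + 2 from the O atom = 10.
That gives a 4n+2 count (10, n = 2).

Aromatic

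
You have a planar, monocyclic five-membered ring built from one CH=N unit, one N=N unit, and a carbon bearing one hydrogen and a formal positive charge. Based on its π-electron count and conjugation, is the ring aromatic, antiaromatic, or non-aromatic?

Check conjugation: every atom in a ring double bond is sp² and brings one electron to the p orbital; each =N– nitrogen is pyridine-type (lone pair in the sp² plane, one electron in the p orbital); the carbocation has an empty p orbital — every position has a p orbital, so the cyclic π system is continuous.
Tallying contributions gives 2 × 2 = 4 from the double-bond units + 0 from the CH(+) atom = 4.
With 4 = 4·1 π electrons, Hückel's rule classifies the planar ring as antiaromatic.

Antiaromatic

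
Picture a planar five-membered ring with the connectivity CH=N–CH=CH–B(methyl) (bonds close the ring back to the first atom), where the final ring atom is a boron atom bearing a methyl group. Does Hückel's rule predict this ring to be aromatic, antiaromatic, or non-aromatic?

The p orbitals form a continuous loop: each doubly-bonded ring atom is sp² with one p-orbital electron; the doubly-bonded nitrogens are pyridine-type — their lone pairs lie in the ring plane, leaving one electron in the p orbital; the boron has an empty p orbital. The ring is fully conjugated.
Tallying contributions gives 2 × 2 = 4 from the double-bond units + 0 from the B(methyl) atom = 4.
A 4n π count (4, n = 1) in a planar conjugated ring means antiaromatic.

Antiaromatic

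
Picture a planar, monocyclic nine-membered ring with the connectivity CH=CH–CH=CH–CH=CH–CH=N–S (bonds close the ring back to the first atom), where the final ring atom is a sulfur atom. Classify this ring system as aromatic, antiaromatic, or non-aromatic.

Aromatic

Every ring atom contributes a p orbital perpendicular to the ring (the double-bond atoms are sp², each contributing one p electron; each =N– nitrogen is pyridine-type (lone pair in the sp² plane, one electron in the p orbital); the sulfur donates one lone pair from its p orbital), so the π system is cyclic and fully conjugated.
π-electron count: 4 × 2 = 8 from the double-bond units + 2 from the S atom = 10.
10 = 4(2) + 2, which satisfies Hückel's 4n+2 rule.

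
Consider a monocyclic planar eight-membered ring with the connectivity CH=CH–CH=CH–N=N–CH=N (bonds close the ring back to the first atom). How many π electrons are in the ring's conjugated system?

Every ring atom contributes a p orbital perpendicular to the ring (the double-bond atoms are sp², each contributing one p electron; each sp² =N– keeps its lone pair in-plane and puts one electron into the π system), so the π system is cyclic and fully conjugated.
Tallying contributions gives 4 × 2 = 8 from the 4 double-bond units.

8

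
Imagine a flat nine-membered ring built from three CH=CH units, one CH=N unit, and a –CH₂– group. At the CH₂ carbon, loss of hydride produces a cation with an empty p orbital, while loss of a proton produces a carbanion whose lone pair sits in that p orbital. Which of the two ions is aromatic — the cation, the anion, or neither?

In either ion the ring is fully conjugated: every atom, including the new sp² carbon, supplies a p orbital.
Cation: 4 × 2 + 0 = 8 π electrons → 4(2), antiaromatic.
Anion: 4 × 2 + 2 = 10 π electrons → 4(2)+2, aromatic.

The anion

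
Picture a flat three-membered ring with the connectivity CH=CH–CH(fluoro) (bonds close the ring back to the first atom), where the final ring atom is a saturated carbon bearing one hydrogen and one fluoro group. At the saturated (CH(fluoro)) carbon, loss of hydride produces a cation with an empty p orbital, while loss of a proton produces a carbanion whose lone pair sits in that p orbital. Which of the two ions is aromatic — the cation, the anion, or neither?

In both ions every ring atom is sp² and contributes a p orbital, so both rings are fully conjugated.
Cation: 1 × 2 + 0 = 2 π electrons → 4(0)+2, aromatic.
Anion: 1 × 2 + 2 = 4 π electrons → 4(1), antiaromatic.

The cation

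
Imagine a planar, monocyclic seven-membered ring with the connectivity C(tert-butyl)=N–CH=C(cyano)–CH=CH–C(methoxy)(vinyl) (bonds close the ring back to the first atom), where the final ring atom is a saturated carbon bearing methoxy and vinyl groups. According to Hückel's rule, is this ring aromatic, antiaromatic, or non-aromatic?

At the C(methoxy)(vinyl) position, that saturated carbon is sp³ and has no p orbital in the ring π system; the ring's p-orbital overlap is broken there.
Broken conjugation rules out both aromaticity and antiaromaticity.

Non-aromatic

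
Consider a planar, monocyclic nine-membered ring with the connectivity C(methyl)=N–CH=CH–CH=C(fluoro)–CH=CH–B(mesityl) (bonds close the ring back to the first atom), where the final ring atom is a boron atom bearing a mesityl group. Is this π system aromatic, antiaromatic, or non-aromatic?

Every ring atom contributes a p orbital perpendicular to the ring (every atom in a ring double bond is sp² and brings one electron to the p orbital; each =N– nitrogen is pyridine-type (lone pair in the sp² plane, one electron in the p orbital); the boron has an empty p orbital), so the π system is cyclic and fully conjugated.
Counting π electrons: 4 × 2 = 8 from the double-bond units + 0 from the B(mesityl) atom = 8.
8 = 4(2); a planar, fully conjugated 4n system is antiaromatic.

Antiaromatic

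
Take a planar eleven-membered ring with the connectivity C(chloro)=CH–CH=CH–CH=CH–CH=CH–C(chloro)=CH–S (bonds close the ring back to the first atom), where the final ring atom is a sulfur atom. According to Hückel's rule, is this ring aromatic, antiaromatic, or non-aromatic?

Antiaromatic

Check conjugation: each doubly-bonded ring atom is sp² with one p-orbital electron; the sulfur donates one lone pair from its p orbital — every position has a p orbital, so the cyclic π system is continuous.
Counting π electrons: 5 × 2 = 10 from the double-bond units + 2 from the S atom = 12.
A 4n π count (12, n = 3) in a planar conjugated ring means antiaromatic.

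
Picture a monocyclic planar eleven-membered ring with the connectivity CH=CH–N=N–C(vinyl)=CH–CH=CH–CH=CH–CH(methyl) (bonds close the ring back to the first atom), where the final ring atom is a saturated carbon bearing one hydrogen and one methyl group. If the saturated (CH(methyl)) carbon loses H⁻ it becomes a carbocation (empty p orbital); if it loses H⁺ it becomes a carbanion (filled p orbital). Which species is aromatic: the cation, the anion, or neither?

In both ions every ring atom is sp² and contributes a p orbital, so both rings are fully conjugated.
Cation: 5 × 2 + 0 = 10 π electrons → 4(2)+2, aromatic.
Anion: 5 × 2 + 2 = 12 π electrons → 4(3), antiaromatic.

The cation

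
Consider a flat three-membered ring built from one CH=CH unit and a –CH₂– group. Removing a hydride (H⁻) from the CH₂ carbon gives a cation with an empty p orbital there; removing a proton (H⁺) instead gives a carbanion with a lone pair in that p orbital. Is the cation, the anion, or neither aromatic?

The cation

In both ions every ring atom is sp² and contributes a p orbital, so both rings are fully conjugated.
Cation: 1 × 2 + 0 = 2 π electrons → 4(0)+2, aromatic.
Anion: 1 × 2 + 2 = 4 π electrons → 4(1), antiaromatic.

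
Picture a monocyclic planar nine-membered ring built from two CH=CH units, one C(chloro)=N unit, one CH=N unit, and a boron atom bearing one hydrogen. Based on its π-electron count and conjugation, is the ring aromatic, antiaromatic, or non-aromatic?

Antiaromatic

Check conjugation: each doubly-bonded ring atom is sp² with one p-orbital electron; the doubly-bonded nitrogens are pyridine-type — their lone pairs lie in the ring plane, leaving one electron in the p orbital; the boron has an empty p orbital — every position has a p orbital, so the cyclic π system is continuous.
Adding the contributions, 4 × 2 = 8 from the double-bond units + 0 from the BH atom = 8.
8 is a 4n count (n = 2), so the planar conjugated ring is antiaromatic.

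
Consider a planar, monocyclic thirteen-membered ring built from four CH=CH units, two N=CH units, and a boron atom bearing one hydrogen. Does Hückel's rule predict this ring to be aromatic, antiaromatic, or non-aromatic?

The p orbitals form a continuous loop: every atom in a ring double bond is sp² and brings one electron to the p orbital; the doubly-bonded nitrogens are pyridine-type — their lone pairs lie in the ring plane, leaving one electron in the p orbital; the boron has an empty p orbital. The ring is fully conjugated.
Counting π electrons: 6 × 2 = 12 from the double-bond units + 0 from the BH atom = 12.
A 4n π count (12, n = 3) in a planar conjugated ring means antiaromatic.

Antiaromatic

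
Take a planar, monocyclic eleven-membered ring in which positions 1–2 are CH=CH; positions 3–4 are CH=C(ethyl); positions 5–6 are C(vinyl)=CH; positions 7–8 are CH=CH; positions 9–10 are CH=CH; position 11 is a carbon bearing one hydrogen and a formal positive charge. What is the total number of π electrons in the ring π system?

10

Every ring atom contributes a p orbital perpendicular to the ring (every atom in a ring double bond is sp² and brings one electron to the p orbital; the carbocation has an empty p orbital), so the π system is cyclic and fully conjugated.
Tallying contributions gives 5 × 2 = 10 from the double-bond units + 0 from the CH(+) atom = 10.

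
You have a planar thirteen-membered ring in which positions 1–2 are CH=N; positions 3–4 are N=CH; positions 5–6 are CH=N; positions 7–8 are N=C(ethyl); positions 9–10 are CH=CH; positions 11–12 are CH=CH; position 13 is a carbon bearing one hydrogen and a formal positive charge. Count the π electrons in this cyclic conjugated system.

12

Check conjugation: every atom in a ring double bond is sp² and brings one electron to the p orbital; each sp² =N– keeps its lone pair in-plane and puts one electron into the π system; the carbocation has an empty p orbital — every position has a p orbital, so the cyclic π system is continuous.
Adding the contributions, 6 × 2 = 12 from the double-bond units + 0 from the CH(+) atom = 12.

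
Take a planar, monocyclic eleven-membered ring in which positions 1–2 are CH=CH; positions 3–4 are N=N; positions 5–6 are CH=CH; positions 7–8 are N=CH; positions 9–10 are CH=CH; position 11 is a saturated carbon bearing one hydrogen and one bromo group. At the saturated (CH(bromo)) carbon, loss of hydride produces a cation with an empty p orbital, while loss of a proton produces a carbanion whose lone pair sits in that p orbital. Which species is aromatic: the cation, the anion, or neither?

The cation

In either ion the ring is fully conjugated: every atom, including the new sp² carbon, supplies a p orbital.
Cation: 5 × 2 + 0 = 10 π electrons → 4(2)+2, aromatic.
Anion: 5 × 2 + 2 = 12 π electrons → 4(3), antiaromatic.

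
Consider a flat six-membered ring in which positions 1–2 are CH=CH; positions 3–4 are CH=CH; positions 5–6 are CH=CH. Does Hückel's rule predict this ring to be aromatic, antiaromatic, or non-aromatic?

Aromatic

All ring atoms are sp² and supply a p orbital to the ring (every atom in a ring double bond is sp² and brings one electron to the p orbital); the conjugation is uninterrupted.
Counting π electrons: 3 × 2 = 6 from the 3 double-bond units.
With 6 π electrons (n = 1), the Hückel 4n+2 condition holds.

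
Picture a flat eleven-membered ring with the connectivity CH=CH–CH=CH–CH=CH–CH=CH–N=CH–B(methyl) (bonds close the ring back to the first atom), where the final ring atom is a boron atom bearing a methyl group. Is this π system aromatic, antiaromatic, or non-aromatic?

All ring atoms are sp² and supply a p orbital to the ring (the double-bond atoms are sp², each contributing one p electron; the doubly-bonded nitrogens are pyridine-type — their lone pairs lie in the ring plane, leaving one electron in the p orbital; the boron has an empty p orbital); the conjugation is uninterrupted.
Counting π electrons: 5 × 2 = 10 from the double-bond units + 0 from the B(methyl) atom = 10.
That gives a 4n+2 count (10, n = 2).

Aromatic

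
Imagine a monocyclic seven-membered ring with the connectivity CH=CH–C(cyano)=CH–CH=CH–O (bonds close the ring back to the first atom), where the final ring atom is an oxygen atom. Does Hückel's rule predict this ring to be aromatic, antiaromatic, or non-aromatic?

Antiaromatic

All ring atoms are sp² and supply a p orbital to the ring (every atom in a ring double bond is sp² and brings one electron to the p orbital; the oxygen donates one lone pair from its p orbital); the conjugation is uninterrupted.
π-electron count: 3 × 2 = 6 from the double-bond units + 2 from the O atom = 8.
8 = 4(2); a planar, fully conjugated 4n system is antiaromatic.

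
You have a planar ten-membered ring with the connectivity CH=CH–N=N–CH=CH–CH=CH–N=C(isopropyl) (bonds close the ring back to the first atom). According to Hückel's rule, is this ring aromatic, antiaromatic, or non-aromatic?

Check conjugation: the double-bond atoms are sp², each contributing one p electron; the doubly-bonded nitrogens are pyridine-type — their lone pairs lie in the ring plane, leaving one electron in the p orbital — every position has a p orbital, so the cyclic π system is continuous.
Counting π electrons: 5 × 2 = 10 from the 5 double-bond units.
That gives a 4n+2 count (10, n = 2).

Aromatic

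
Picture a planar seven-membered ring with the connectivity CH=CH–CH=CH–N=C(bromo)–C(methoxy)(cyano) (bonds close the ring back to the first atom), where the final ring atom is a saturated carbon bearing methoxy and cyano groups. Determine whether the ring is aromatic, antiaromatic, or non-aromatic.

Non-aromatic

At the C(methoxy)(cyano) position, that saturated carbon is sp³ and has no p orbital in the ring π system; the ring's p-orbital overlap is broken there.
Broken conjugation rules out both aromaticity and antiaromaticity.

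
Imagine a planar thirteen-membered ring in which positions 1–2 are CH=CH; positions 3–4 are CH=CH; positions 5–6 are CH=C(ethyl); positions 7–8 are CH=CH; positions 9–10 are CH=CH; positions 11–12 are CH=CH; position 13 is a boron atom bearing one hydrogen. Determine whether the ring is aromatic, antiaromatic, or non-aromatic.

The p orbitals form a continuous loop: the double-bond atoms are sp², each contributing one p electron; the boron has an empty p orbital. The ring is fully conjugated.
π-electron count: 6 × 2 = 12 from the double-bond units + 0 from the BH atom = 12.
12 = 4(3); a planar, fully conjugated 4n system is antiaromatic.

Antiaromatic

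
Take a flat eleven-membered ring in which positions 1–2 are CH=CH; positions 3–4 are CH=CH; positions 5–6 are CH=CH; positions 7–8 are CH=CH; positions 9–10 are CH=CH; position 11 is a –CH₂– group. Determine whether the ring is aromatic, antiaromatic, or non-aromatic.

Because the tetrahedral CH₂ carbon is sp³ and has no p orbital in the ring π system at the CH2 position, the π system cannot extend all the way around the ring.
Hückel's rule only applies to fully conjugated rings, so this one is simply non-aromatic.

Non-aromatic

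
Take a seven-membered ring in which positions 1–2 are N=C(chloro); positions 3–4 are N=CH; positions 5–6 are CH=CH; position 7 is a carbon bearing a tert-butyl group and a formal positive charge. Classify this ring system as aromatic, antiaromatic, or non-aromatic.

Every ring atom contributes a p orbital perpendicular to the ring (the double-bond atoms are sp², each contributing one p electron; each =N– nitrogen is pyridine-type (lone pair in the sp² plane, one electron in the p orbital); the carbocation has an empty p orbital), so the π system is cyclic and fully conjugated.
π-electron count: 3 × 2 = 6 from the double-bond units + 0 from the C(tert-butyl)(+) atom = 6.
Since 6 = 4·1 + 2, the ring meets the 4n+2 criterion.

Aromatic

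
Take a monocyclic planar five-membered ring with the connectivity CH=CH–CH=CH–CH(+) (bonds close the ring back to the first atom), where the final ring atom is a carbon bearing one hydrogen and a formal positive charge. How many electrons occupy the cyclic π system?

The p orbitals form a continuous loop: every atom in a ring double bond is sp² and brings one electron to the p orbital; the carbocation has an empty p orbital. The ring is fully conjugated.
π-electron count: 2 × 2 = 4 from the double-bond units + 0 from the CH(+) atom = 4.

4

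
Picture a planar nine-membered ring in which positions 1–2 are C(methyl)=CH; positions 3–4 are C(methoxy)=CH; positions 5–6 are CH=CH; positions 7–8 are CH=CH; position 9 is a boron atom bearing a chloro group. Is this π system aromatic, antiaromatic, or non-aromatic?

Check conjugation: each doubly-bonded ring atom is sp² with one p-orbital electron; the boron has an empty p orbital — every position has a p orbital, so the cyclic π system is continuous.
Tallying contributions gives 4 × 2 = 8 from the double-bond units + 0 from the B(chloro) atom = 8.
With 8 = 4·2 π electrons, Hückel's rule classifies the planar ring as antiaromatic.

Antiaromatic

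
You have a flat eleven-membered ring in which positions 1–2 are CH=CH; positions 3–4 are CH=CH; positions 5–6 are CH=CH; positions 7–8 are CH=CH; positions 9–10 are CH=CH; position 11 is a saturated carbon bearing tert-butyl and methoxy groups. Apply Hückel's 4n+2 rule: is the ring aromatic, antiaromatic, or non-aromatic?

Non-aromatic

The C(tert-butyl)(methoxy) position has four σ bonds — that saturated carbon is sp³ and has no p orbital in the ring π system — so the cyclic conjugation is interrupted.
Hückel's rule only applies to fully conjugated rings, so this one is simply non-aromatic.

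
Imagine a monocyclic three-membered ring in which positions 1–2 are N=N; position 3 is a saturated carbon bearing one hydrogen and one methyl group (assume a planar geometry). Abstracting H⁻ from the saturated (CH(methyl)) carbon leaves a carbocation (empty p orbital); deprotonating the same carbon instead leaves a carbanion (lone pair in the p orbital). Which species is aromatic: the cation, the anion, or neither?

The cation

In both ions every ring atom is sp² and contributes a p orbital, so both rings are fully conjugated.
Cation: 1 × 2 + 0 = 2 π electrons → 4(0)+2, aromatic.
Anion: 1 × 2 + 2 = 4 π electrons → 4(1), antiaromatic.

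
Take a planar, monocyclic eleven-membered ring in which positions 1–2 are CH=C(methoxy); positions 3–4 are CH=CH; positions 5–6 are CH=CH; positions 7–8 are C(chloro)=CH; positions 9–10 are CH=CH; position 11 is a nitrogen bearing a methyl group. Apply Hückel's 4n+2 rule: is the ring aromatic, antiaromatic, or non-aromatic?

Antiaromatic

Every ring atom contributes a p orbital perpendicular to the ring (every atom in a ring double bond is sp² and brings one electron to the p orbital; the pyrrole-type nitrogen donates its lone pair from the p orbital), so the π system is cyclic and fully conjugated.
Tallying contributions gives 5 × 2 = 10 from the double-bond units + 2 from the N(methyl) atom = 12.
With 12 = 4·3 π electrons, Hückel's rule classifies the planar ring as antiaromatic.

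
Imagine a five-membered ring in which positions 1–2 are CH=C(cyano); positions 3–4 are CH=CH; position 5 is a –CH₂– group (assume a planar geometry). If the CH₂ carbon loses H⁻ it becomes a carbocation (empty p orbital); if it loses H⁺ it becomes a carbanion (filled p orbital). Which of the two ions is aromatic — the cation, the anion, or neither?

In either ion the ring is fully conjugated: every atom, including the new sp² carbon, supplies a p orbital.
Cation: 2 × 2 + 0 = 4 π electrons → 4(1), antiaromatic.
Anion: 2 × 2 + 2 = 6 π electrons → 4(1)+2, aromatic.

The anion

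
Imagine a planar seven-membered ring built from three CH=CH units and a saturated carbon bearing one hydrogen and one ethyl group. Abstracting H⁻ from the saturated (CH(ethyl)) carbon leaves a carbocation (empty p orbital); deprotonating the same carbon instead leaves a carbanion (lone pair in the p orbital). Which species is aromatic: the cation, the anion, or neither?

In both ions every ring atom is sp² and contributes a p orbital, so both rings are fully conjugated.
Cation: 3 × 2 + 0 = 6 π electrons → 4(1)+2, aromatic.
Anion: 3 × 2 + 2 = 8 π electrons → 4(2), antiaromatic.

The cation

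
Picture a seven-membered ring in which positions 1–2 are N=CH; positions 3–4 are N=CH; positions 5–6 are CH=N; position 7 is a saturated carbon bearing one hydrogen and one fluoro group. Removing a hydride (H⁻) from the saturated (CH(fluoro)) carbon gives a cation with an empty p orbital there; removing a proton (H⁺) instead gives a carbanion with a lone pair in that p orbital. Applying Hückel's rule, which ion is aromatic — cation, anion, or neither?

The cation

In both ions every ring atom is sp² and contributes a p orbital, so both rings are fully conjugated.
Cation: 3 × 2 + 0 = 6 π electrons → 4(1)+2, aromatic.
Anion: 3 × 2 + 2 = 8 π electrons → 4(2), antiaromatic.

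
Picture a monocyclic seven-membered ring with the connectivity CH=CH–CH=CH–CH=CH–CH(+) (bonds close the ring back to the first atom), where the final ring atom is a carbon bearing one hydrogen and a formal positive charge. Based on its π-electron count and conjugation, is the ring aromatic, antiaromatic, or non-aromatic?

The p orbitals form a continuous loop: each doubly-bonded ring atom is sp² with one p-orbital electron; the carbocation has an empty p orbital. The ring is fully conjugated.
Adding the contributions, 3 × 2 = 6 from the double-bond units + 0 from the CH(+) atom = 6.
That gives a 4n+2 count (6, n = 1).

Aromatic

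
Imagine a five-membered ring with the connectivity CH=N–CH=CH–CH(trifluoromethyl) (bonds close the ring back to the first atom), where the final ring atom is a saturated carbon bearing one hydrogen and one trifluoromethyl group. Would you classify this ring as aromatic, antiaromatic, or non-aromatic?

Because that saturated carbon is sp³ and has no p orbital in the ring π system at the CH(trifluoromethyl) position, the π system cannot extend all the way around the ring.
Hückel's rule only applies to fully conjugated rings, so this one is simply non-aromatic.

Non-aromatic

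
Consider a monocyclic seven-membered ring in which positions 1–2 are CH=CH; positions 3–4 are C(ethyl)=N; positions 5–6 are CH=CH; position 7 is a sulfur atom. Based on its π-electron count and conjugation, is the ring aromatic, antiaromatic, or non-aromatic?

Check conjugation: each doubly-bonded ring atom is sp² with one p-orbital electron; each =N– nitrogen is pyridine-type (lone pair in the sp² plane, one electron in the p orbital); the sulfur donates one lone pair from its p orbital — every position has a p orbital, so the cyclic π system is continuous.
Adding the contributions, 3 × 2 = 6 from the double-bond units + 2 from the S atom = 8.
8 = 4(2); a planar, fully conjugated 4n system is antiaromatic.

Antiaromatic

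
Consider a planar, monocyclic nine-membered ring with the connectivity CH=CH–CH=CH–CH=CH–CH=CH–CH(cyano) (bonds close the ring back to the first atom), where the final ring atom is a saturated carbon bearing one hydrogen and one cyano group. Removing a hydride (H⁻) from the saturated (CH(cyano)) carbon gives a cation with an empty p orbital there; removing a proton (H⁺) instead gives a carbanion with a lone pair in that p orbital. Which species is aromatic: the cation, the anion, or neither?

The anion

In either ion the ring is fully conjugated: every atom, including the new sp² carbon, supplies a p orbital.
Cation: 4 × 2 + 0 = 8 π electrons → 4(2), antiaromatic.
Anion: 4 × 2 + 2 = 10 π electrons → 4(2)+2, aromatic.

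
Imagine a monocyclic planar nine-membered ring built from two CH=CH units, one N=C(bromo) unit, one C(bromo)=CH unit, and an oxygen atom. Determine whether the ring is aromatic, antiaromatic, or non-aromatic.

Aromatic

Every ring atom contributes a p orbital perpendicular to the ring (the double-bond atoms are sp², each contributing one p electron; each =N– nitrogen is pyridine-type (lone pair in the sp² plane, one electron in the p orbital); the oxygen donates one lone pair from its p orbital), so the π system is cyclic and fully conjugated.
π-electron count: 4 × 2 = 8 from the double-bond units + 2 from the O atom = 10.
Since 10 = 4·2 + 2, the ring meets the 4n+2 criterion.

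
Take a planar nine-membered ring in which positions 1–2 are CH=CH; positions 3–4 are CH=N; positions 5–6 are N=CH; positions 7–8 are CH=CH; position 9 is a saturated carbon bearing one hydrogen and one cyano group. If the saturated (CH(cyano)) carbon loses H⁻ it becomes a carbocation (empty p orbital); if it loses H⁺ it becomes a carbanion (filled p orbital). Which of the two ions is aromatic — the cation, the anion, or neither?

The anion

Both ions have a continuous loop of p orbitals — each ring atom is sp².
Cation: 4 × 2 + 0 = 8 π electrons → 4(2), antiaromatic.
Anion: 4 × 2 + 2 = 10 π electrons → 4(2)+2, aromatic.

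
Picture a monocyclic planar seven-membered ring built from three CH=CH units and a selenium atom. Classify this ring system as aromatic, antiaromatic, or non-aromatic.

Every ring atom contributes a p orbital perpendicular to the ring (every atom in a ring double bond is sp² and brings one electron to the p orbital; the selenium donates one lone pair from its p orbital), so the π system is cyclic and fully conjugated.
Adding the contributions, 3 × 2 = 6 from the double-bond units + 2 from the Se atom = 8.
With 8 = 4·2 π electrons, Hückel's rule classifies the planar ring as antiaromatic.

Antiaromatic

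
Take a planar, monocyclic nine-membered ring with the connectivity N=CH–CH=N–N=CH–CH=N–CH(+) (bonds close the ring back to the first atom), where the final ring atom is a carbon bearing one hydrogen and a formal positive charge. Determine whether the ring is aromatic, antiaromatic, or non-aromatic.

The p orbitals form a continuous loop: each doubly-bonded ring atom is sp² with one p-orbital electron; each sp² =N– keeps its lone pair in-plane and puts one electron into the π system; the carbocation has an empty p orbital. The ring is fully conjugated.
Counting π electrons: 4 × 2 = 8 from the double-bond units + 0 from the CH(+) atom = 8.
8 is a 4n count (n = 2), so the planar conjugated ring is antiaromatic.

Antiaromatic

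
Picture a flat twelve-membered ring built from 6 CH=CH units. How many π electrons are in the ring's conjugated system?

Check conjugation: the double-bond atoms are sp², each contributing one p electron — every position has a p orbital, so the cyclic π system is continuous.
Counting π electrons: 6 × 2 = 12 from the 6 double-bond units.

12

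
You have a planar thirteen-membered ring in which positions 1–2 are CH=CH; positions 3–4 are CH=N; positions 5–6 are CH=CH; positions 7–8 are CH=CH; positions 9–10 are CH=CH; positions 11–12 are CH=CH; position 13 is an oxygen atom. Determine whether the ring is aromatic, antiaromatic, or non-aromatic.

Aromatic

Check conjugation: every atom in a ring double bond is sp² and brings one electron to the p orbital; each sp² =N– keeps its lone pair in-plane and puts one electron into the π system; the oxygen donates one lone pair from its p orbital — every position has a p orbital, so the cyclic π system is continuous.
π-electron count: 6 × 2 = 12 from the double-bond units + 2 from the O atom = 14.
That gives a 4n+2 count (14, n = 3).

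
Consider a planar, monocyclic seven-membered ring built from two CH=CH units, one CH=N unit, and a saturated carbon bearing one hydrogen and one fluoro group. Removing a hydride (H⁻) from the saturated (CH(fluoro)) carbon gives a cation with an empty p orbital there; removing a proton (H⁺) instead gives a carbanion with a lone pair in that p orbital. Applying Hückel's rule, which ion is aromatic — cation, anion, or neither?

The cation

Both ions have a continuous loop of p orbitals — each ring atom is sp².
Cation: 3 × 2 + 0 = 6 π electrons → 4(1)+2, aromatic.
Anion: 3 × 2 + 2 = 8 π electrons → 4(2), antiaromatic.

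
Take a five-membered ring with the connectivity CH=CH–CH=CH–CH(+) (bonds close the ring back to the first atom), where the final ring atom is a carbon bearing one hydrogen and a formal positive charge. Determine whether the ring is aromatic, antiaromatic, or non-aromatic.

Antiaromatic

The p orbitals form a continuous loop: the double-bond atoms are sp², each contributing one p electron; the carbocation has an empty p orbital. The ring is fully conjugated.
Adding the contributions, 2 × 2 = 4 from the double-bond units + 0 from the CH(+) atom = 4.
4 is a 4n count (n = 1), so the planar conjugated ring is antiaromatic.
(This ring is the cyclopentadienyl cation.)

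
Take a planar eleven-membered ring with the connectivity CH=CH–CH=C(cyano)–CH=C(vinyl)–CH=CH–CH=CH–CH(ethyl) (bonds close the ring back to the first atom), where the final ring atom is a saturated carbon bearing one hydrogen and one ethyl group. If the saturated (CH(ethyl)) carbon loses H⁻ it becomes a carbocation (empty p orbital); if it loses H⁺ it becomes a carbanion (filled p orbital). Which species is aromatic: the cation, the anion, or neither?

The cation

In either ion the ring is fully conjugated: every atom, including the new sp² carbon, supplies a p orbital.
Cation: 5 × 2 + 0 = 10 π electrons → 4(2)+2, aromatic.
Anion: 5 × 2 + 2 = 12 π electrons → 4(3), antiaromatic.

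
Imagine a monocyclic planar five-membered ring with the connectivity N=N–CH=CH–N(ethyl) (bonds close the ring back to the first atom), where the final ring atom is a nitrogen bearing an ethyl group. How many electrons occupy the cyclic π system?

The p orbitals form a continuous loop: every atom in a ring double bond is sp² and brings one electron to the p orbital; each =N– nitrogen is pyridine-type (lone pair in the sp² plane, one electron in the p orbital); the pyrrole-type nitrogen donates its lone pair from the p orbital. The ring is fully conjugated.
π-electron count: 2 × 2 = 4 from the double-bond units + 2 from the N(ethyl) atom = 6.

6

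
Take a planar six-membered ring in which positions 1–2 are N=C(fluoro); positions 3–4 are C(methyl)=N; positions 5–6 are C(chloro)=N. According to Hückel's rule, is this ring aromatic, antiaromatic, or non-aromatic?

Aromatic

Every ring atom contributes a p orbital perpendicular to the ring (the double-bond atoms are sp², each contributing one p electron; each =N– nitrogen is pyridine-type (lone pair in the sp² plane, one electron in the p orbital)), so the π system is cyclic and fully conjugated.
Adding the contributions, 3 × 2 = 6 from the 3 double-bond units.
6 = 4(1) + 2, which satisfies Hückel's 4n+2 rule.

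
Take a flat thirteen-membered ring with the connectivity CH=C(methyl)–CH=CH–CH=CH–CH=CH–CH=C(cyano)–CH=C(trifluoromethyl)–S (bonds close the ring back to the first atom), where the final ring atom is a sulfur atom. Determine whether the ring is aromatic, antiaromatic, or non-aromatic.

Aromatic

Every ring atom contributes a p orbital perpendicular to the ring (every atom in a ring double bond is sp² and brings one electron to the p orbital; the sulfur donates one lone pair from its p orbital), so the π system is cyclic and fully conjugated.
Counting π electrons: 6 × 2 = 12 from the double-bond units + 2 from the S atom = 14.
Since 14 = 4·3 + 2, the ring meets the 4n+2 criterion.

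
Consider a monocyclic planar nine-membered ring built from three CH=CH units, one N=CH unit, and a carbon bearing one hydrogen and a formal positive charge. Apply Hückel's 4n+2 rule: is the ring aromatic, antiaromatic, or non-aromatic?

Antiaromatic

The p orbitals form a continuous loop: the double-bond atoms are sp², each contributing one p electron; the doubly-bonded nitrogens are pyridine-type — their lone pairs lie in the ring plane, leaving one electron in the p orbital; the carbocation has an empty p orbital. The ring is fully conjugated.
Tallying contributions gives 4 × 2 = 8 from the double-bond units + 0 from the CH(+) atom = 8.
8 is a 4n count (n = 2), so the planar conjugated ring is antiaromatic.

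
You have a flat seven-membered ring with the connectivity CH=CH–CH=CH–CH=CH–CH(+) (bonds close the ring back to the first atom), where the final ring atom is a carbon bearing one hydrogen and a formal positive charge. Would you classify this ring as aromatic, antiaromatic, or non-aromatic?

The p orbitals form a continuous loop: the double-bond atoms are sp², each contributing one p electron; the carbocation has an empty p orbital. The ring is fully conjugated.
Counting π electrons: 3 × 2 = 6 from the double-bond units + 0 from the CH(+) atom = 6.
Since 6 = 4·1 + 2, the ring meets the 4n+2 criterion.
(This ring is the tropylium cation.)

Aromatic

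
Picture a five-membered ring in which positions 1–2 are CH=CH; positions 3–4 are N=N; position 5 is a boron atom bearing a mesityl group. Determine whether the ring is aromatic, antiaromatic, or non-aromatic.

Antiaromatic

Check conjugation: every atom in a ring double bond is sp² and brings one electron to the p orbital; each =N– nitrogen is pyridine-type (lone pair in the sp² plane, one electron in the p orbital); the boron has an empty p orbital — every position has a p orbital, so the cyclic π system is continuous.
Adding the contributions, 2 × 2 = 4 from the double-bond units + 0 from the B(mesityl) atom = 4.
A 4n π count (4, n = 1) in a planar conjugated ring means antiaromatic.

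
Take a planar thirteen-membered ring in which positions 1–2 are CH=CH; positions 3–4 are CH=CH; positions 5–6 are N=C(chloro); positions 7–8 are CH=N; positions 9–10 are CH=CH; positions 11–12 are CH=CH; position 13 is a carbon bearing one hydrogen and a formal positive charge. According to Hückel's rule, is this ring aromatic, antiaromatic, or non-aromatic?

Check conjugation: every atom in a ring double bond is sp² and brings one electron to the p orbital; each sp² =N– keeps its lone pair in-plane and puts one electron into the π system; the carbocation has an empty p orbital — every position has a p orbital, so the cyclic π system is continuous.
Counting π electrons: 6 × 2 = 12 from the double-bond units + 0 from the CH(+) atom = 12.
With 12 = 4·3 π electrons, Hückel's rule classifies the planar ring as antiaromatic.

Antiaromatic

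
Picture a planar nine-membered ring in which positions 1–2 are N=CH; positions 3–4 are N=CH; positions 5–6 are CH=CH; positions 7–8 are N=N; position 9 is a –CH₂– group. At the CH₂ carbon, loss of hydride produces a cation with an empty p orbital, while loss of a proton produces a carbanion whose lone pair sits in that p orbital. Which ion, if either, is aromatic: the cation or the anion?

The anion

Both ions have a continuous loop of p orbitals — each ring atom is sp².
Cation: 4 × 2 + 0 = 8 π electrons → 4(2), antiaromatic.
Anion: 4 × 2 + 2 = 10 π electrons → 4(2)+2, aromatic.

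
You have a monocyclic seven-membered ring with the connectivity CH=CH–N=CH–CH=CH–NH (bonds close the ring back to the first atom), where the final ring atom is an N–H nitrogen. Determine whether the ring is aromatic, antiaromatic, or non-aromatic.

Antiaromatic

All ring atoms are sp² and supply a p orbital to the ring (the double-bond atoms are sp², each contributing one p electron; each sp² =N– keeps its lone pair in-plane and puts one electron into the π system; the pyrrole-type nitrogen donates its lone pair from the p orbital); the conjugation is uninterrupted.
Adding the contributions, 3 × 2 = 6 from the double-bond units + 2 from the NH atom = 8.
8 = 4(2); a planar, fully conjugated 4n system is antiaromatic.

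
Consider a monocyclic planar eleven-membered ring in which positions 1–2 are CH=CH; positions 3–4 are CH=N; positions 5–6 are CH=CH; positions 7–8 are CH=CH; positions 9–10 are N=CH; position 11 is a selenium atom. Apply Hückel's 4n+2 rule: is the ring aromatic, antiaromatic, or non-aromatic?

Check conjugation: each doubly-bonded ring atom is sp² with one p-orbital electron; each =N– nitrogen is pyridine-type (lone pair in the sp² plane, one electron in the p orbital); the selenium donates one lone pair from its p orbital — every position has a p orbital, so the cyclic π system is continuous.
Counting π electrons: 5 × 2 = 10 from the double-bond units + 2 from the Se atom = 12.
A 4n π count (12, n = 3) in a planar conjugated ring means antiaromatic.

Antiaromatic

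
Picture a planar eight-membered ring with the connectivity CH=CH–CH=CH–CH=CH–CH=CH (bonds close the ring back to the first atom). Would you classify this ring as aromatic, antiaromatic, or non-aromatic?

The p orbitals form a continuous loop: each doubly-bonded ring atom is sp² with one p-orbital electron. The ring is fully conjugated.
π-electron count: 4 × 2 = 8 from the 4 double-bond units.
With 8 = 4·2 π electrons, Hückel's rule classifies the planar ring as antiaromatic.
(This ring is cyclooctatetraene.)

Antiaromatic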